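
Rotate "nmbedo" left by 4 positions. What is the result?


Input: "nmbedo", rotate left by 4
First 4 characters: "nmbe"
Remaining characters: "do"
Concatenate remaining + first: "do" + "nmbe" = "donmbe"

donmbe


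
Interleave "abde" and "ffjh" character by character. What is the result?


Interleaving "abde" and "ffjh":
  Position 0: 'a' from first, 'f' from second => "af"
  Position 1: 'b' from first, 'f' from second => "bf"
  Position 2: 'd' from first, 'j' from second => "dj"
  Position 3: 'e' from first, 'h' from second => "eh"
Result: afbfdjeh

afbfdjeh


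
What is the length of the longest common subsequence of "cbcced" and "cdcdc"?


LCS of "cbcced" and "cdcdc"
DP table:
           c    d    c    d    c
      0    0    0    0    0    0
  c   0    1    1    1    1    1
  b   0    1    1    1    1    1
  c   0    1    1    2    2    2
  c   0    1    1    2    2    3
  e   0    1    1    2    2    3
  d   0    1    2    2    3    3
LCS length = dp[6][5] = 3

3


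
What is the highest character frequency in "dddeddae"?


Input: dddeddae
Character counts:
  'a': 1
  'd': 5
  'e': 2
Maximum frequency: 5

5


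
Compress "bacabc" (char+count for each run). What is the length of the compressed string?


Input: bacabc
Runs:
  'b' x 1 => "b1"
  'a' x 1 => "a1"
  'c' x 1 => "c1"
  'a' x 1 => "a1"
  'b' x 1 => "b1"
  'c' x 1 => "c1"
Compressed: "b1a1c1a1b1c1"
Compressed length: 12

12


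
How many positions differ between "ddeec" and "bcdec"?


Comparing "ddeec" and "bcdec" position by position:
  Position 0: 'd' vs 'b' => DIFFER
  Position 1: 'd' vs 'c' => DIFFER
  Position 2: 'e' vs 'd' => DIFFER
  Position 3: 'e' vs 'e' => same
  Position 4: 'c' vs 'c' => same
Positions that differ: 3

3


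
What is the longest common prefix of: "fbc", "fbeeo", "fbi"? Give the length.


Words: fbc, fbeeo, fbi
  Position 0: all 'f' => match
  Position 1: all 'b' => match
  Position 2: ('c', 'e', 'i') => mismatch, stop
LCP = "fb" (length 2)

2


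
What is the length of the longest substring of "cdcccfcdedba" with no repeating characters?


Input: "cdcccfcdedba"
Sliding window (track last position of each char):
  Position 0 ('c'): window [0,0] length 1 -- new best
  Position 1 ('d'): window [0,1] length 2 -- new best
  Position 2 ('c'): repeat (last at 0), move window start to 1
  Position 2 ('c'): window [1,2] length 2
  Position 3 ('c'): repeat (last at 2), move window start to 3
  Position 3 ('c'): window [3,3] length 1
  Position 4 ('c'): repeat (last at 3), move window start to 4
  Position 4 ('c'): window [4,4] length 1
  Position 5 ('f'): window [4,5] length 2
  Position 6 ('c'): repeat (last at 4), move window start to 5
  Position 6 ('c'): window [5,6] length 2
  Position 7 ('d'): window [5,7] length 3 -- new best
  Position 8 ('e'): window [5,8] length 4 -- new best
  Position 9 ('d'): repeat (last at 7), move window start to 8
  Position 9 ('d'): window [8,9] length 2
  Position 10 ('b'): window [8,10] length 3
  Position 11 ('a'): window [8,11] length 4
Longest substring with no repeats: "fcde" with length 4

4


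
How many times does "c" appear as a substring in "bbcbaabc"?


Searching for "c" in "bbcbaabc"
Scanning each position:
  Position 0: "b" => no
  Position 1: "b" => no
  Position 2: "c" => MATCH
  Position 3: "b" => no
  Position 4: "a" => no
  Position 5: "a" => no
  Position 6: "b" => no
  Position 7: "c" => MATCH
Total occurrences: 2

2


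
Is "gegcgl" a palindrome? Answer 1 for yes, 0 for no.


Input: gegcgl
Reversed: lgcgeg
  Compare pos 0 ('g') with pos 5 ('l'): MISMATCH
  Compare pos 1 ('e') with pos 4 ('g'): MISMATCH
  Compare pos 2 ('g') with pos 3 ('c'): MISMATCH
Result: not a palindrome

0


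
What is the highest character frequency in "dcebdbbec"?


Input: dcebdbbec
Character counts:
  'b': 3
  'c': 2
  'd': 2
  'e': 2
Maximum frequency: 3

3


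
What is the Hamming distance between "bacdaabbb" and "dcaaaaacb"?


Comparing "bacdaabbb" and "dcaaaaacb" position by position:
  Position 0: 'b' vs 'd' => differ
  Position 1: 'a' vs 'c' => differ
  Position 2: 'c' vs 'a' => differ
  Position 3: 'd' vs 'a' => differ
  Position 4: 'a' vs 'a' => same
  Position 5: 'a' vs 'a' => same
  Position 6: 'b' vs 'a' => differ
  Position 7: 'b' vs 'c' => differ
  Position 8: 'b' vs 'b' => same
Total differences (Hamming distance): 6

6


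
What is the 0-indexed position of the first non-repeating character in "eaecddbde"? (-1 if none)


Input: eaecddbde
Character frequencies:
  'a': 1
  'b': 1
  'c': 1
  'd': 3
  'e': 3
Scanning left to right for freq == 1:
  Position 0 ('e'): freq=3, skip
  Position 1 ('a'): unique! => answer = 1

1


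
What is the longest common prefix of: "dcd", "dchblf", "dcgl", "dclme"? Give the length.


Words: dcd, dchblf, dcgl, dclme
  Position 0: all 'd' => match
  Position 1: all 'c' => match
  Position 2: ('d', 'h', 'g', 'l') => mismatch, stop
LCP = "dc" (length 2)

2


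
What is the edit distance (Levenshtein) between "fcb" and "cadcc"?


Computing edit distance: "fcb" -> "cadcc"
DP table:
           c    a    d    c    c
      0    1    2    3    4    5
  f   1    1    2    3    4    5
  c   2    1    2    3    3    4
  b   3    2    2    3    4    4
Edit distance = dp[3][5] = 4

4


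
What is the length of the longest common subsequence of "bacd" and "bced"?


LCS of "bacd" and "bced"
DP table:
           b    c    e    d
      0    0    0    0    0
  b   0    1    1    1    1
  a   0    1    1    1    1
  c   0    1    2    2    2
  d   0    1    2    2    3
LCS length = dp[4][4] = 3

3


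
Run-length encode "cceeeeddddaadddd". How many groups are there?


Input: cceeeeddddaadddd
Scanning for consecutive runs:
  Group 1: 'c' x 2 (positions 0-1)
  Group 2: 'e' x 4 (positions 2-5)
  Group 3: 'd' x 4 (positions 6-9)
  Group 4: 'a' x 2 (positions 10-11)
  Group 5: 'd' x 4 (positions 12-15)
Total groups: 5

5


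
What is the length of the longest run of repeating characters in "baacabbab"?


Input: "baacabbab"
Scanning for longest run:
  Position 1 ('a'): new char, reset run to 1
  Position 2 ('a'): continues run of 'a', length=2
  Position 3 ('c'): new char, reset run to 1
  Position 4 ('a'): new char, reset run to 1
  Position 5 ('b'): new char, reset run to 1
  Position 6 ('b'): continues run of 'b', length=2
  Position 7 ('a'): new char, reset run to 1
  Position 8 ('b'): new char, reset run to 1
Longest run: 'a' with length 2

2


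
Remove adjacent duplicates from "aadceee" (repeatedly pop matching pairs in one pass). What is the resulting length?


Input: aadceee
Stack-based adjacent duplicate removal:
  Read 'a': push. Stack: a
  Read 'a': matches stack top 'a' => pop. Stack: (empty)
  Read 'd': push. Stack: d
  Read 'c': push. Stack: dc
  Read 'e': push. Stack: dce
  Read 'e': matches stack top 'e' => pop. Stack: dc
  Read 'e': push. Stack: dce
Final stack: "dce" (length 3)

3


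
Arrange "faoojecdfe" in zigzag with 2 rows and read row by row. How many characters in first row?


Zigzag "faoojecdfe" into 2 rows:
Placing characters:
  'f' => row 0
  'a' => row 1
  'o' => row 0
  'o' => row 1
  'j' => row 0
  'e' => row 1
  'c' => row 0
  'd' => row 1
  'f' => row 0
  'e' => row 1
Rows:
  Row 0: "fojcf"
  Row 1: "aoede"
First row length: 5

5


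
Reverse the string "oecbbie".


Input: oecbbie
Reading characters right to left:
  Position 6: 'e'
  Position 5: 'i'
  Position 4: 'b'
  Position 3: 'b'
  Position 2: 'c'
  Position 1: 'e'
  Position 0: 'o'
Reversed: eibbceo

eibbceo


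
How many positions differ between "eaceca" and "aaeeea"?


Comparing "eaceca" and "aaeeea" position by position:
  Position 0: 'e' vs 'a' => DIFFER
  Position 1: 'a' vs 'a' => same
  Position 2: 'c' vs 'e' => DIFFER
  Position 3: 'e' vs 'e' => same
  Position 4: 'c' vs 'e' => DIFFER
  Position 5: 'a' vs 'a' => same
Positions that differ: 3

3


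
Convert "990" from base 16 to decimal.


Input: "990" in base 16
Positional expansion:
  Digit '9' (value 9) x 16^2 = 2304
  Digit '9' (value 9) x 16^1 = 144
  Digit '0' (value 0) x 16^0 = 0
Sum = 2448

2448


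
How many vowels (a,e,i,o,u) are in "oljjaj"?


Input: oljjaj
Checking each character:
  'o' at position 0: vowel (running total: 1)
  'l' at position 1: consonant
  'j' at position 2: consonant
  'j' at position 3: consonant
  'a' at position 4: vowel (running total: 2)
  'j' at position 5: consonant
Total vowels: 2

2


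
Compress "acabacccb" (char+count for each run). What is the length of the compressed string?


Input: acabacccb
Runs:
  'a' x 1 => "a1"
  'c' x 1 => "c1"
  'a' x 1 => "a1"
  'b' x 1 => "b1"
  'a' x 1 => "a1"
  'c' x 3 => "c3"
  'b' x 1 => "b1"
Compressed: "a1c1a1b1a1c3b1"
Compressed length: 14

14


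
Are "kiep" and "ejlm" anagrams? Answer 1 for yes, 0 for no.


Strings: "kiep", "ejlm"
Sorted first:  eikp
Sorted second: ejlm
Differ at position 1: 'i' vs 'j' => not anagrams

0


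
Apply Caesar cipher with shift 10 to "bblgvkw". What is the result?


Caesar cipher: shift "bblgvkw" by 10
  'b' (pos 1) + 10 = pos 11 = 'l'
  'b' (pos 1) + 10 = pos 11 = 'l'
  'l' (pos 11) + 10 = pos 21 = 'v'
  'g' (pos 6) + 10 = pos 16 = 'q'
  'v' (pos 21) + 10 = pos 5 = 'f'
  'k' (pos 10) + 10 = pos 20 = 'u'
  'w' (pos 22) + 10 = pos 6 = 'g'
Result: llvqfug

llvqfug


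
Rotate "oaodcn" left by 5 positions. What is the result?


Input: "oaodcn", rotate left by 5
First 5 characters: "oaodc"
Remaining characters: "n"
Concatenate remaining + first: "n" + "oaodc" = "noaodc"

noaodc


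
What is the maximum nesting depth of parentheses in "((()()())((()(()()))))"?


Input: "((()()())((()(()()))))"
Tracking depth:
  Position 0 '(': depth becomes 1
  Position 1 '(': depth becomes 2
  Position 2 '(': depth becomes 3
  Position 3 ')': depth becomes 2
  Position 4 '(': depth becomes 3
  Position 5 ')': depth becomes 2
  Position 6 '(': depth becomes 3
  Position 7 ')': depth becomes 2
  Position 8 ')': depth becomes 1
  Position 9 '(': depth becomes 2
  Position 10 '(': depth becomes 3
  Position 11 '(': depth becomes 4
  Position 12 ')': depth becomes 3
  Position 13 '(': depth becomes 4
  Position 14 '(': depth becomes 5
  Position 15 ')': depth becomes 4
  Position 16 '(': depth becomes 5
  Position 17 ')': depth becomes 4
  Position 18 ')': depth becomes 3
  Position 19 ')': depth becomes 2
  Position 20 ')': depth becomes 1
  Position 21 ')': depth becomes 0
Maximum depth reached: 5

5


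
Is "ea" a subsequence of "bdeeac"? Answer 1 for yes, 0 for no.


Check if "ea" is a subsequence of "bdeeac"
Greedy scan:
  Position 0 ('b'): no match needed
  Position 1 ('d'): no match needed
  Position 2 ('e'): matches sub[0] = 'e'
  Position 3 ('e'): no match needed
  Position 4 ('a'): matches sub[1] = 'a'
  Position 5 ('c'): no match needed
All 2 characters matched => is a subsequence

1


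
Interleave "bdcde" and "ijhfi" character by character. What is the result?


Interleaving "bdcde" and "ijhfi":
  Position 0: 'b' from first, 'i' from second => "bi"
  Position 1: 'd' from first, 'j' from second => "dj"
  Position 2: 'c' from first, 'h' from second => "ch"
  Position 3: 'd' from first, 'f' from second => "df"
  Position 4: 'e' from first, 'i' from second => "ei"
Result: bidjchdfei

bidjchdfei


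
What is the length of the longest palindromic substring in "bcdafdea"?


Input: "bcdafdea"
Checking substrings for palindromes:
  No multi-char palindromic substrings found
Longest palindromic substring: "b" with length 1

1


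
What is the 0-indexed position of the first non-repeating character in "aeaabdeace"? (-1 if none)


Input: aeaabdeace
Character frequencies:
  'a': 4
  'b': 1
  'c': 1
  'd': 1
  'e': 3
Scanning left to right for freq == 1:
  Position 0 ('a'): freq=4, skip
  Position 1 ('e'): freq=3, skip
  Position 2 ('a'): freq=4, skip
  Position 3 ('a'): freq=4, skip
  Position 4 ('b'): unique! => answer = 4

4


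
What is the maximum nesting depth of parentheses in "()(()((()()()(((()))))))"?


Input: "()(()((()()()(((()))))))"
Tracking depth:
  Position 0 '(': depth becomes 1
  Position 1 ')': depth becomes 0
  Position 2 '(': depth becomes 1
  Position 3 '(': depth becomes 2
  Position 4 ')': depth becomes 1
  Position 5 '(': depth becomes 2
  Position 6 '(': depth becomes 3
  Position 7 '(': depth becomes 4
  Position 8 ')': depth becomes 3
  Position 9 '(': depth becomes 4
  Position 10 ')': depth becomes 3
  Position 11 '(': depth becomes 4
  Position 12 ')': depth becomes 3
  Position 13 '(': depth becomes 4
  Position 14 '(': depth becomes 5
  Position 15 '(': depth becomes 6
  Position 16 '(': depth becomes 7
  Position 17 ')': depth becomes 6
  Position 18 ')': depth becomes 5
  Position 19 ')': depth becomes 4
  Position 20 ')': depth becomes 3
  Position 21 ')': depth becomes 2
  Position 22 ')': depth becomes 1
  Position 23 ')': depth becomes 0
Maximum depth reached: 7

7


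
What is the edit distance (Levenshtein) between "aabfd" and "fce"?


Computing edit distance: "aabfd" -> "fce"
DP table:
           f    c    e
      0    1    2    3
  a   1    1    2    3
  a   2    2    2    3
  b   3    3    3    3
  f   4    3    4    4
  d   5    4    4    5
Edit distance = dp[5][3] = 5

5


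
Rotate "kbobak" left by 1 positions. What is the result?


Input: "kbobak", rotate left by 1
First 1 characters: "k"
Remaining characters: "bobak"
Concatenate remaining + first: "bobak" + "k" = "bobakk"

bobakk


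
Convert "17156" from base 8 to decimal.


Input: "17156" in base 8
Positional expansion:
  Digit '1' (value 1) x 8^4 = 4096
  Digit '7' (value 7) x 8^3 = 3584
  Digit '1' (value 1) x 8^2 = 64
  Digit '5' (value 5) x 8^1 = 40
  Digit '6' (value 6) x 8^0 = 6
Sum = 7790

7790


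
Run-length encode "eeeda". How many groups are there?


Input: eeeda
Scanning for consecutive runs:
  Group 1: 'e' x 3 (positions 0-2)
  Group 2: 'd' x 1 (positions 3-3)
  Group 3: 'a' x 1 (positions 4-4)
Total groups: 3

3


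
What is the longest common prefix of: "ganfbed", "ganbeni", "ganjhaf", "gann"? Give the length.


Words: ganfbed, ganbeni, ganjhaf, gann
  Position 0: all 'g' => match
  Position 1: all 'a' => match
  Position 2: all 'n' => match
  Position 3: ('f', 'b', 'j', 'n') => mismatch, stop
LCP = "gan" (length 3)

3


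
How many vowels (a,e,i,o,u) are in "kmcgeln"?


Input: kmcgeln
Checking each character:
  'k' at position 0: consonant
  'm' at position 1: consonant
  'c' at position 2: consonant
  'g' at position 3: consonant
  'e' at position 4: vowel (running total: 1)
  'l' at position 5: consonant
  'n' at position 6: consonant
Total vowels: 1

1


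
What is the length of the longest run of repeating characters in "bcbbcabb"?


Input: "bcbbcabb"
Scanning for longest run:
  Position 1 ('c'): new char, reset run to 1
  Position 2 ('b'): new char, reset run to 1
  Position 3 ('b'): continues run of 'b', length=2
  Position 4 ('c'): new char, reset run to 1
  Position 5 ('a'): new char, reset run to 1
  Position 6 ('b'): new char, reset run to 1
  Position 7 ('b'): continues run of 'b', length=2
Longest run: 'b' with length 2

2


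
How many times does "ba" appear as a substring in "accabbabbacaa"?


Searching for "ba" in "accabbabbacaa"
Scanning each position:
  Position 0: "ac" => no
  Position 1: "cc" => no
  Position 2: "ca" => no
  Position 3: "ab" => no
  Position 4: "bb" => no
  Position 5: "ba" => MATCH
  Position 6: "ab" => no
  Position 7: "bb" => no
  Position 8: "ba" => MATCH
  Position 9: "ac" => no
  Position 10: "ca" => no
  Position 11: "aa" => no
Total occurrences: 2

2


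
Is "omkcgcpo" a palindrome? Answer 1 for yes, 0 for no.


Input: omkcgcpo
Reversed: opcgckmo
  Compare pos 0 ('o') with pos 7 ('o'): match
  Compare pos 1 ('m') with pos 6 ('p'): MISMATCH
  Compare pos 2 ('k') with pos 5 ('c'): MISMATCH
  Compare pos 3 ('c') with pos 4 ('g'): MISMATCH
Result: not a palindrome

0


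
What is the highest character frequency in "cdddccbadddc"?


Input: cdddccbadddc
Character counts:
  'a': 1
  'b': 1
  'c': 4
  'd': 6
Maximum frequency: 6

6


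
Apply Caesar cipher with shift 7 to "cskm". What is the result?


Caesar cipher: shift "cskm" by 7
  'c' (pos 2) + 7 = pos 9 = 'j'
  's' (pos 18) + 7 = pos 25 = 'z'
  'k' (pos 10) + 7 = pos 17 = 'r'
  'm' (pos 12) + 7 = pos 19 = 't'
Result: jzrt

jzrt


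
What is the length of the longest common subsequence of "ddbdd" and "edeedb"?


LCS of "ddbdd" and "edeedb"
DP table:
           e    d    e    e    d    b
      0    0    0    0    0    0    0
  d   0    0    1    1    1    1    1
  d   0    0    1    1    1    2    2
  b   0    0    1    1    1    2    3
  d   0    0    1    1    1    2    3
  d   0    0    1    1    1    2    3
LCS length = dp[5][6] = 3

3


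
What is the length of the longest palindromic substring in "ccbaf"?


Input: "ccbaf"
Checking substrings for palindromes:
  [0:2] "cc" (len 2) => palindrome
Longest palindromic substring: "cc" with length 2

2


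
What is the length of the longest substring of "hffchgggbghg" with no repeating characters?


Input: "hffchgggbghg"
Sliding window (track last position of each char):
  Position 0 ('h'): window [0,0] length 1 -- new best
  Position 1 ('f'): window [0,1] length 2 -- new best
  Position 2 ('f'): repeat (last at 1), move window start to 2
  Position 2 ('f'): window [2,2] length 1
  Position 3 ('c'): window [2,3] length 2
  Position 4 ('h'): window [2,4] length 3 -- new best
  Position 5 ('g'): window [2,5] length 4 -- new best
  Position 6 ('g'): repeat (last at 5), move window start to 6
  Position 6 ('g'): window [6,6] length 1
  Position 7 ('g'): repeat (last at 6), move window start to 7
  Position 7 ('g'): window [7,7] length 1
  Position 8 ('b'): window [7,8] length 2
  Position 9 ('g'): repeat (last at 7), move window start to 8
  Position 9 ('g'): window [8,9] length 2
  Position 10 ('h'): window [8,10] length 3
  Position 11 ('g'): repeat (last at 9), move window start to 10
  Position 11 ('g'): window [10,11] length 2
Longest substring with no repeats: "fchg" with length 4

4


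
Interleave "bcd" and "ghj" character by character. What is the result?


Interleaving "bcd" and "ghj":
  Position 0: 'b' from first, 'g' from second => "bg"
  Position 1: 'c' from first, 'h' from second => "ch"
  Position 2: 'd' from first, 'j' from second => "dj"
Result: bgchdj

bgchdj


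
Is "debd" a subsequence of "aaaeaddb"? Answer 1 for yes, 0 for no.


Check if "debd" is a subsequence of "aaaeaddb"
Greedy scan:
  Position 0 ('a'): no match needed
  Position 1 ('a'): no match needed
  Position 2 ('a'): no match needed
  Position 3 ('e'): no match needed
  Position 4 ('a'): no match needed
  Position 5 ('d'): matches sub[0] = 'd'
  Position 6 ('d'): no match needed
  Position 7 ('b'): no match needed
Only matched 1/4 characters => not a subsequence

0


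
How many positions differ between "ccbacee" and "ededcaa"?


Comparing "ccbacee" and "ededcaa" position by position:
  Position 0: 'c' vs 'e' => DIFFER
  Position 1: 'c' vs 'd' => DIFFER
  Position 2: 'b' vs 'e' => DIFFER
  Position 3: 'a' vs 'd' => DIFFER
  Position 4: 'c' vs 'c' => same
  Position 5: 'e' vs 'a' => DIFFER
  Position 6: 'e' vs 'a' => DIFFER
Positions that differ: 6

6


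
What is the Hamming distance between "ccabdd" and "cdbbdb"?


Comparing "ccabdd" and "cdbbdb" position by position:
  Position 0: 'c' vs 'c' => same
  Position 1: 'c' vs 'd' => differ
  Position 2: 'a' vs 'b' => differ
  Position 3: 'b' vs 'b' => same
  Position 4: 'd' vs 'd' => same
  Position 5: 'd' vs 'b' => differ
Total differences (Hamming distance): 3

3


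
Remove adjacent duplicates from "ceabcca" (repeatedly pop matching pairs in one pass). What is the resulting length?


Input: ceabcca
Stack-based adjacent duplicate removal:
  Read 'c': push. Stack: c
  Read 'e': push. Stack: ce
  Read 'a': push. Stack: cea
  Read 'b': push. Stack: ceab
  Read 'c': push. Stack: ceabc
  Read 'c': matches stack top 'c' => pop. Stack: ceab
  Read 'a': push. Stack: ceaba
Final stack: "ceaba" (length 5)

5


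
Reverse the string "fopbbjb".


Input: fopbbjb
Reading characters right to left:
  Position 6: 'b'
  Position 5: 'j'
  Position 4: 'b'
  Position 3: 'b'
  Position 2: 'p'
  Position 1: 'o'
  Position 0: 'f'
Reversed: bjbbpof

bjbbpof


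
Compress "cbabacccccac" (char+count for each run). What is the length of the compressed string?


Input: cbabacccccac
Runs:
  'c' x 1 => "c1"
  'b' x 1 => "b1"
  'a' x 1 => "a1"
  'b' x 1 => "b1"
  'a' x 1 => "a1"
  'c' x 5 => "c5"
  'a' x 1 => "a1"
  'c' x 1 => "c1"
Compressed: "c1b1a1b1a1c5a1c1"
Compressed length: 16

16


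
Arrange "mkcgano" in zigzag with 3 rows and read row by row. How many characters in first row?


Zigzag "mkcgano" into 3 rows:
Placing characters:
  'm' => row 0
  'k' => row 1
  'c' => row 2
  'g' => row 1
  'a' => row 0
  'n' => row 1
  'o' => row 2
Rows:
  Row 0: "ma"
  Row 1: "kgn"
  Row 2: "co"
First row length: 2

2


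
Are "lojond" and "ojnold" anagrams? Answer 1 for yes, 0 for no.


Strings: "lojond", "ojnold"
Sorted first:  djlnoo
Sorted second: djlnoo
Sorted forms match => anagrams

1


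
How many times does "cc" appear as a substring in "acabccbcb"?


Searching for "cc" in "acabccbcb"
Scanning each position:
  Position 0: "ac" => no
  Position 1: "ca" => no
  Position 2: "ab" => no
  Position 3: "bc" => no
  Position 4: "cc" => MATCH
  Position 5: "cb" => no
  Position 6: "bc" => no
  Position 7: "cb" => no
Total occurrences: 1

1


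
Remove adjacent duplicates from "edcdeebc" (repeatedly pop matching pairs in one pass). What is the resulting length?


Input: edcdeebc
Stack-based adjacent duplicate removal:
  Read 'e': push. Stack: e
  Read 'd': push. Stack: ed
  Read 'c': push. Stack: edc
  Read 'd': push. Stack: edcd
  Read 'e': push. Stack: edcde
  Read 'e': matches stack top 'e' => pop. Stack: edcd
  Read 'b': push. Stack: edcdb
  Read 'c': push. Stack: edcdbc
Final stack: "edcdbc" (length 6)

6


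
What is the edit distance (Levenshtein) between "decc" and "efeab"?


Computing edit distance: "decc" -> "efeab"
DP table:
           e    f    e    a    b
      0    1    2    3    4    5
  d   1    1    2    3    4    5
  e   2    1    2    2    3    4
  c   3    2    2    3    3    4
  c   4    3    3    3    4    4
Edit distance = dp[4][5] = 4

4


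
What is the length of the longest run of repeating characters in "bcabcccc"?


Input: "bcabcccc"
Scanning for longest run:
  Position 1 ('c'): new char, reset run to 1
  Position 2 ('a'): new char, reset run to 1
  Position 3 ('b'): new char, reset run to 1
  Position 4 ('c'): new char, reset run to 1
  Position 5 ('c'): continues run of 'c', length=2
  Position 6 ('c'): continues run of 'c', length=3
  Position 7 ('c'): continues run of 'c', length=4
Longest run: 'c' with length 4

4


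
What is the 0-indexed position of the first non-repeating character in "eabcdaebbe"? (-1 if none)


Input: eabcdaebbe
Character frequencies:
  'a': 2
  'b': 3
  'c': 1
  'd': 1
  'e': 3
Scanning left to right for freq == 1:
  Position 0 ('e'): freq=3, skip
  Position 1 ('a'): freq=2, skip
  Position 2 ('b'): freq=3, skip
  Position 3 ('c'): unique! => answer = 3

3


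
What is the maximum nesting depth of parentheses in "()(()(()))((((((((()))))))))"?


Input: "()(()(()))((((((((()))))))))"
Tracking depth:
  Position 0 '(': depth becomes 1
  Position 1 ')': depth becomes 0
  Position 2 '(': depth becomes 1
  Position 3 '(': depth becomes 2
  Position 4 ')': depth becomes 1
  Position 5 '(': depth becomes 2
  Position 6 '(': depth becomes 3
  Position 7 ')': depth becomes 2
  Position 8 ')': depth becomes 1
  Position 9 ')': depth becomes 0
  Position 10 '(': depth becomes 1
  Position 11 '(': depth becomes 2
  Position 12 '(': depth becomes 3
  Position 13 '(': depth becomes 4
  Position 14 '(': depth becomes 5
  Position 15 '(': depth becomes 6
  Position 16 '(': depth becomes 7
  Position 17 '(': depth becomes 8
  Position 18 '(': depth becomes 9
  Position 19 ')': depth becomes 8
  Position 20 ')': depth becomes 7
  Position 21 ')': depth becomes 6
  Position 22 ')': depth becomes 5
  Position 23 ')': depth becomes 4
  Position 24 ')': depth becomes 3
  Position 25 ')': depth becomes 2
  Position 26 ')': depth becomes 1
  Position 27 ')': depth becomes 0
Maximum depth reached: 9

9


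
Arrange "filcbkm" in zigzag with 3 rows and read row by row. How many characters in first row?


Zigzag "filcbkm" into 3 rows:
Placing characters:
  'f' => row 0
  'i' => row 1
  'l' => row 2
  'c' => row 1
  'b' => row 0
  'k' => row 1
  'm' => row 2
Rows:
  Row 0: "fb"
  Row 1: "ick"
  Row 2: "lm"
First row length: 2

2


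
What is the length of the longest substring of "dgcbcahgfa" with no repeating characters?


Input: "dgcbcahgfa"
Sliding window (track last position of each char):
  Position 0 ('d'): window [0,0] length 1 -- new best
  Position 1 ('g'): window [0,1] length 2 -- new best
  Position 2 ('c'): window [0,2] length 3 -- new best
  Position 3 ('b'): window [0,3] length 4 -- new best
  Position 4 ('c'): repeat (last at 2), move window start to 3
  Position 4 ('c'): window [3,4] length 2
  Position 5 ('a'): window [3,5] length 3
  Position 6 ('h'): window [3,6] length 4
  Position 7 ('g'): window [3,7] length 5 -- new best
  Position 8 ('f'): window [3,8] length 6 -- new best
  Position 9 ('a'): repeat (last at 5), move window start to 6
  Position 9 ('a'): window [6,9] length 4
Longest substring with no repeats: "bcahgf" with length 6

6


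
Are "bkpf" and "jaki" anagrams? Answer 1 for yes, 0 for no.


Strings: "bkpf", "jaki"
Sorted first:  bfkp
Sorted second: aijk
Differ at position 0: 'b' vs 'a' => not anagrams

0


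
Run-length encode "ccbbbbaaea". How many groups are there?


Input: ccbbbbaaea
Scanning for consecutive runs:
  Group 1: 'c' x 2 (positions 0-1)
  Group 2: 'b' x 4 (positions 2-5)
  Group 3: 'a' x 2 (positions 6-7)
  Group 4: 'e' x 1 (positions 8-8)
  Group 5: 'a' x 1 (positions 9-9)
Total groups: 5

5


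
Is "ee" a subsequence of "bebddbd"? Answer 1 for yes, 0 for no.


Check if "ee" is a subsequence of "bebddbd"
Greedy scan:
  Position 0 ('b'): no match needed
  Position 1 ('e'): matches sub[0] = 'e'
  Position 2 ('b'): no match needed
  Position 3 ('d'): no match needed
  Position 4 ('d'): no match needed
  Position 5 ('b'): no match needed
  Position 6 ('d'): no match needed
Only matched 1/2 characters => not a subsequence

0


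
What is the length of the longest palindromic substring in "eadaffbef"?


Input: "eadaffbef"
Checking substrings for palindromes:
  [1:4] "ada" (len 3) => palindrome
  [4:6] "ff" (len 2) => palindrome
Longest palindromic substring: "ada" with length 3

3


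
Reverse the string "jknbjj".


Input: jknbjj
Reading characters right to left:
  Position 5: 'j'
  Position 4: 'j'
  Position 3: 'b'
  Position 2: 'n'
  Position 1: 'k'
  Position 0: 'j'
Reversed: jjbnkj

jjbnkj


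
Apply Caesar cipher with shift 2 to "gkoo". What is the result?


Caesar cipher: shift "gkoo" by 2
  'g' (pos 6) + 2 = pos 8 = 'i'
  'k' (pos 10) + 2 = pos 12 = 'm'
  'o' (pos 14) + 2 = pos 16 = 'q'
  'o' (pos 14) + 2 = pos 16 = 'q'
Result: imqq

imqq


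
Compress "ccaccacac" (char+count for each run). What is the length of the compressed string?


Input: ccaccacac
Runs:
  'c' x 2 => "c2"
  'a' x 1 => "a1"
  'c' x 2 => "c2"
  'a' x 1 => "a1"
  'c' x 1 => "c1"
  'a' x 1 => "a1"
  'c' x 1 => "c1"
Compressed: "c2a1c2a1c1a1c1"
Compressed length: 14

14


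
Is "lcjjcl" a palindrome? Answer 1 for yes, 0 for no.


Input: lcjjcl
Reversed: lcjjcl
  Compare pos 0 ('l') with pos 5 ('l'): match
  Compare pos 1 ('c') with pos 4 ('c'): match
  Compare pos 2 ('j') with pos 3 ('j'): match
Result: palindrome

1


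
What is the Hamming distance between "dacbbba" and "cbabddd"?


Comparing "dacbbba" and "cbabddd" position by position:
  Position 0: 'd' vs 'c' => differ
  Position 1: 'a' vs 'b' => differ
  Position 2: 'c' vs 'a' => differ
  Position 3: 'b' vs 'b' => same
  Position 4: 'b' vs 'd' => differ
  Position 5: 'b' vs 'd' => differ
  Position 6: 'a' vs 'd' => differ
Total differences (Hamming distance): 6

6


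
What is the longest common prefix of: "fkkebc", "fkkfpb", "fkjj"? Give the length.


Words: fkkebc, fkkfpb, fkjj
  Position 0: all 'f' => match
  Position 1: all 'k' => match
  Position 2: ('k', 'k', 'j') => mismatch, stop
LCP = "fk" (length 2)

2


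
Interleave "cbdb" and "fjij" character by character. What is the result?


Interleaving "cbdb" and "fjij":
  Position 0: 'c' from first, 'f' from second => "cf"
  Position 1: 'b' from first, 'j' from second => "bj"
  Position 2: 'd' from first, 'i' from second => "di"
  Position 3: 'b' from first, 'j' from second => "bj"
Result: cfbjdibj

cfbjdibj


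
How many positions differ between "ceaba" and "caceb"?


Comparing "ceaba" and "caceb" position by position:
  Position 0: 'c' vs 'c' => same
  Position 1: 'e' vs 'a' => DIFFER
  Position 2: 'a' vs 'c' => DIFFER
  Position 3: 'b' vs 'e' => DIFFER
  Position 4: 'a' vs 'b' => DIFFER
Positions that differ: 4

4


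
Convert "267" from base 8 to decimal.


Input: "267" in base 8
Positional expansion:
  Digit '2' (value 2) x 8^2 = 128
  Digit '6' (value 6) x 8^1 = 48
  Digit '7' (value 7) x 8^0 = 7
Sum = 183

183


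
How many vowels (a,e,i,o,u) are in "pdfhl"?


Input: pdfhl
Checking each character:
  'p' at position 0: consonant
  'd' at position 1: consonant
  'f' at position 2: consonant
  'h' at position 3: consonant
  'l' at position 4: consonant
Total vowels: 0

0


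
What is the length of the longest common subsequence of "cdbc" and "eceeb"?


LCS of "cdbc" and "eceeb"
DP table:
           e    c    e    e    b
      0    0    0    0    0    0
  c   0    0    1    1    1    1
  d   0    0    1    1    1    1
  b   0    0    1    1    1    2
  c   0    0    1    1    1    2
LCS length = dp[4][5] = 2

2


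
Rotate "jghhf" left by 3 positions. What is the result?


Input: "jghhf", rotate left by 3
First 3 characters: "jgh"
Remaining characters: "hf"
Concatenate remaining + first: "hf" + "jgh" = "hfjgh"

hfjgh


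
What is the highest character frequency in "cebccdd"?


Input: cebccdd
Character counts:
  'b': 1
  'c': 3
  'd': 2
  'e': 1
Maximum frequency: 3

3


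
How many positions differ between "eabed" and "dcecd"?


Comparing "eabed" and "dcecd" position by position:
  Position 0: 'e' vs 'd' => DIFFER
  Position 1: 'a' vs 'c' => DIFFER
  Position 2: 'b' vs 'e' => DIFFER
  Position 3: 'e' vs 'c' => DIFFER
  Position 4: 'd' vs 'd' => same
Positions that differ: 4

4


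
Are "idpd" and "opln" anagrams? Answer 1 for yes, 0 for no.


Strings: "idpd", "opln"
Sorted first:  ddip
Sorted second: lnop
Differ at position 0: 'd' vs 'l' => not anagrams

0


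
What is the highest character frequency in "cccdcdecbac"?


Input: cccdcdecbac
Character counts:
  'a': 1
  'b': 1
  'c': 6
  'd': 2
  'e': 1
Maximum frequency: 6

6


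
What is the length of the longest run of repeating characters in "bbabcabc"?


Input: "bbabcabc"
Scanning for longest run:
  Position 1 ('b'): continues run of 'b', length=2
  Position 2 ('a'): new char, reset run to 1
  Position 3 ('b'): new char, reset run to 1
  Position 4 ('c'): new char, reset run to 1
  Position 5 ('a'): new char, reset run to 1
  Position 6 ('b'): new char, reset run to 1
  Position 7 ('c'): new char, reset run to 1
Longest run: 'b' with length 2

2


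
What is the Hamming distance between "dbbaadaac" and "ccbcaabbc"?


Comparing "dbbaadaac" and "ccbcaabbc" position by position:
  Position 0: 'd' vs 'c' => differ
  Position 1: 'b' vs 'c' => differ
  Position 2: 'b' vs 'b' => same
  Position 3: 'a' vs 'c' => differ
  Position 4: 'a' vs 'a' => same
  Position 5: 'd' vs 'a' => differ
  Position 6: 'a' vs 'b' => differ
  Position 7: 'a' vs 'b' => differ
  Position 8: 'c' vs 'c' => same
Total differences (Hamming distance): 6

6


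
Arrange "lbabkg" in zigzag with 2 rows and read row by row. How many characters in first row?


Zigzag "lbabkg" into 2 rows:
Placing characters:
  'l' => row 0
  'b' => row 1
  'a' => row 0
  'b' => row 1
  'k' => row 0
  'g' => row 1
Rows:
  Row 0: "lak"
  Row 1: "bbg"
First row length: 3

3


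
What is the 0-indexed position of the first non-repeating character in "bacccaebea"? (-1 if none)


Input: bacccaebea
Character frequencies:
  'a': 3
  'b': 2
  'c': 3
  'e': 2
Scanning left to right for freq == 1:
  Position 0 ('b'): freq=2, skip
  Position 1 ('a'): freq=3, skip
  Position 2 ('c'): freq=3, skip
  Position 3 ('c'): freq=3, skip
  Position 4 ('c'): freq=3, skip
  Position 5 ('a'): freq=3, skip
  Position 6 ('e'): freq=2, skip
  Position 7 ('b'): freq=2, skip
  Position 8 ('e'): freq=2, skip
  Position 9 ('a'): freq=3, skip
  No unique character found => answer = -1

-1


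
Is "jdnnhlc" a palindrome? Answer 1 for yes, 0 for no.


Input: jdnnhlc
Reversed: clhnndj
  Compare pos 0 ('j') with pos 6 ('c'): MISMATCH
  Compare pos 1 ('d') with pos 5 ('l'): MISMATCH
  Compare pos 2 ('n') with pos 4 ('h'): MISMATCH
Result: not a palindrome

0


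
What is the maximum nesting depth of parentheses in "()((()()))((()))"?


Input: "()((()()))((()))"
Tracking depth:
  Position 0 '(': depth becomes 1
  Position 1 ')': depth becomes 0
  Position 2 '(': depth becomes 1
  Position 3 '(': depth becomes 2
  Position 4 '(': depth becomes 3
  Position 5 ')': depth becomes 2
  Position 6 '(': depth becomes 3
  Position 7 ')': depth becomes 2
  Position 8 ')': depth becomes 1
  Position 9 ')': depth becomes 0
  Position 10 '(': depth becomes 1
  Position 11 '(': depth becomes 2
  Position 12 '(': depth becomes 3
  Position 13 ')': depth becomes 2
  Position 14 ')': depth becomes 1
  Position 15 ')': depth becomes 0
Maximum depth reached: 3

3


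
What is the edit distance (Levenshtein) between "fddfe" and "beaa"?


Computing edit distance: "fddfe" -> "beaa"
DP table:
           b    e    a    a
      0    1    2    3    4
  f   1    1    2    3    4
  d   2    2    2    3    4
  d   3    3    3    3    4
  f   4    4    4    4    4
  e   5    5    4    5    5
Edit distance = dp[5][4] = 5

5


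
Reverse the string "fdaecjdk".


Input: fdaecjdk
Reading characters right to left:
  Position 7: 'k'
  Position 6: 'd'
  Position 5: 'j'
  Position 4: 'c'
  Position 3: 'e'
  Position 2: 'a'
  Position 1: 'd'
  Position 0: 'f'
Reversed: kdjceadf

kdjceadf


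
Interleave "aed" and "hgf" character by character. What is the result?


Interleaving "aed" and "hgf":
  Position 0: 'a' from first, 'h' from second => "ah"
  Position 1: 'e' from first, 'g' from second => "eg"
  Position 2: 'd' from first, 'f' from second => "df"
Result: ahegdf

ahegdf


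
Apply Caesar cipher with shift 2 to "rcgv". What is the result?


Caesar cipher: shift "rcgv" by 2
  'r' (pos 17) + 2 = pos 19 = 't'
  'c' (pos 2) + 2 = pos 4 = 'e'
  'g' (pos 6) + 2 = pos 8 = 'i'
  'v' (pos 21) + 2 = pos 23 = 'x'
Result: teix

teix


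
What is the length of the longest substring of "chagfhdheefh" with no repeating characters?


Input: "chagfhdheefh"
Sliding window (track last position of each char):
  Position 0 ('c'): window [0,0] length 1 -- new best
  Position 1 ('h'): window [0,1] length 2 -- new best
  Position 2 ('a'): window [0,2] length 3 -- new best
  Position 3 ('g'): window [0,3] length 4 -- new best
  Position 4 ('f'): window [0,4] length 5 -- new best
  Position 5 ('h'): repeat (last at 1), move window start to 2
  Position 5 ('h'): window [2,5] length 4
  Position 6 ('d'): window [2,6] length 5
  Position 7 ('h'): repeat (last at 5), move window start to 6
  Position 7 ('h'): window [6,7] length 2
  Position 8 ('e'): window [6,8] length 3
  Position 9 ('e'): repeat (last at 8), move window start to 9
  Position 9 ('e'): window [9,9] length 1
  Position 10 ('f'): window [9,10] length 2
  Position 11 ('h'): window [9,11] length 3
Longest substring with no repeats: "chagf" with length 5

5


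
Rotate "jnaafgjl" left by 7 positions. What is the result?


Input: "jnaafgjl", rotate left by 7
First 7 characters: "jnaafgj"
Remaining characters: "l"
Concatenate remaining + first: "l" + "jnaafgj" = "ljnaafgj"

ljnaafgj


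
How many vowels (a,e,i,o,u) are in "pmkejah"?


Input: pmkejah
Checking each character:
  'p' at position 0: consonant
  'm' at position 1: consonant
  'k' at position 2: consonant
  'e' at position 3: vowel (running total: 1)
  'j' at position 4: consonant
  'a' at position 5: vowel (running total: 2)
  'h' at position 6: consonant
Total vowels: 2

2


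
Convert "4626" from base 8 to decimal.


Input: "4626" in base 8
Positional expansion:
  Digit '4' (value 4) x 8^3 = 2048
  Digit '6' (value 6) x 8^2 = 384
  Digit '2' (value 2) x 8^1 = 16
  Digit '6' (value 6) x 8^0 = 6
Sum = 2454

2454


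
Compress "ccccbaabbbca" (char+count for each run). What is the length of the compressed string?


Input: ccccbaabbbca
Runs:
  'c' x 4 => "c4"
  'b' x 1 => "b1"
  'a' x 2 => "a2"
  'b' x 3 => "b3"
  'c' x 1 => "c1"
  'a' x 1 => "a1"
Compressed: "c4b1a2b3c1a1"
Compressed length: 12

12


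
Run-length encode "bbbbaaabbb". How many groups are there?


Input: bbbbaaabbb
Scanning for consecutive runs:
  Group 1: 'b' x 4 (positions 0-3)
  Group 2: 'a' x 3 (positions 4-6)
  Group 3: 'b' x 3 (positions 7-9)
Total groups: 3

3


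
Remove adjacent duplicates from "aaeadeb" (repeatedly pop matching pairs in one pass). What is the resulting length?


Input: aaeadeb
Stack-based adjacent duplicate removal:
  Read 'a': push. Stack: a
  Read 'a': matches stack top 'a' => pop. Stack: (empty)
  Read 'e': push. Stack: e
  Read 'a': push. Stack: ea
  Read 'd': push. Stack: ead
  Read 'e': push. Stack: eade
  Read 'b': push. Stack: eadeb
Final stack: "eadeb" (length 5)

5


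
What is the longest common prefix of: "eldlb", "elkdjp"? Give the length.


Words: eldlb, elkdjp
  Position 0: all 'e' => match
  Position 1: all 'l' => match
  Position 2: ('d', 'k') => mismatch, stop
LCP = "el" (length 2)

2


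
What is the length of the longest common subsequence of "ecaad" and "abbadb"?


LCS of "ecaad" and "abbadb"
DP table:
           a    b    b    a    d    b
      0    0    0    0    0    0    0
  e   0    0    0    0    0    0    0
  c   0    0    0    0    0    0    0
  a   0    1    1    1    1    1    1
  a   0    1    1    1    2    2    2
  d   0    1    1    1    2    3    3
LCS length = dp[5][6] = 3

3


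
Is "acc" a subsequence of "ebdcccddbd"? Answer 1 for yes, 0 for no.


Check if "acc" is a subsequence of "ebdcccddbd"
Greedy scan:
  Position 0 ('e'): no match needed
  Position 1 ('b'): no match needed
  Position 2 ('d'): no match needed
  Position 3 ('c'): no match needed
  Position 4 ('c'): no match needed
  Position 5 ('c'): no match needed
  Position 6 ('d'): no match needed
  Position 7 ('d'): no match needed
  Position 8 ('b'): no match needed
  Position 9 ('d'): no match needed
Only matched 0/3 characters => not a subsequence

0


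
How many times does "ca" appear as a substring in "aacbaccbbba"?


Searching for "ca" in "aacbaccbbba"
Scanning each position:
  Position 0: "aa" => no
  Position 1: "ac" => no
  Position 2: "cb" => no
  Position 3: "ba" => no
  Position 4: "ac" => no
  Position 5: "cc" => no
  Position 6: "cb" => no
  Position 7: "bb" => no
  Position 8: "bb" => no
  Position 9: "ba" => no
Total occurrences: 0

0


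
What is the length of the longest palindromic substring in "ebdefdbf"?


Input: "ebdefdbf"
Checking substrings for palindromes:
  No multi-char palindromic substrings found
Longest palindromic substring: "e" with length 1

1


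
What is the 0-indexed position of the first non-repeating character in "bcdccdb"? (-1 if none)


Input: bcdccdb
Character frequencies:
  'b': 2
  'c': 3
  'd': 2
Scanning left to right for freq == 1:
  Position 0 ('b'): freq=2, skip
  Position 1 ('c'): freq=3, skip
  Position 2 ('d'): freq=2, skip
  Position 3 ('c'): freq=3, skip
  Position 4 ('c'): freq=3, skip
  Position 5 ('d'): freq=2, skip
  Position 6 ('b'): freq=2, skip
  No unique character found => answer = -1

-1
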